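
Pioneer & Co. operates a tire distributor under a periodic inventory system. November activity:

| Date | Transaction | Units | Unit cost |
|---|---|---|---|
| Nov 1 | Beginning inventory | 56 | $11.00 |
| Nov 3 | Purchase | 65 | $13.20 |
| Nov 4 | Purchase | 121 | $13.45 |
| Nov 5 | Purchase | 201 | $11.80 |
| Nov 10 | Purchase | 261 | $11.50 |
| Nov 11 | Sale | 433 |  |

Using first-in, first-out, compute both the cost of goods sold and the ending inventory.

Nov 11, 433 sold [FIFO — oldest first]: 56 @ $11.00 + 65 @ $13.20 + 121 @ $13.45 + 191 @ $11.80 = $5,355.25
Ending inventory: 10 @ $11.80 + 261 @ $11.50 = $3,119.50

COGS = $5,355.25; ending inventory = $3,119.50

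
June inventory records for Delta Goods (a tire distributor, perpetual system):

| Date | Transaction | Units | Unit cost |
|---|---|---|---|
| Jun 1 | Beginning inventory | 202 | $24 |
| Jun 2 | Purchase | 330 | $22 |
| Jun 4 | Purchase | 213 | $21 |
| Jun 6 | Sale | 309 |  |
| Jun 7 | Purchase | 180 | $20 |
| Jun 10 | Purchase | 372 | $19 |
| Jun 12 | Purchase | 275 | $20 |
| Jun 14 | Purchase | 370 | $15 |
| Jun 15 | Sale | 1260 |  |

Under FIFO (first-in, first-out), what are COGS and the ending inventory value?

COGS = $32,689; ending inventory = $5,610

Jun 6, 309 sold [FIFO — oldest first]: 202 @ $24 + 107 @ $22 = $7,202
Jun 15, 1260 sold [FIFO — oldest first]: 223 @ $22 + 213 @ $21 + 180 @ $20 + 372 @ $19 + 272 @ $20 = $25,487
Total COGS = $7,202 + $25,487 = $32,689
Ending inventory: 3 @ $20 + 370 @ $15 = $5,610
Check: goods available $38,299 = COGS $32,689 + ending $5,610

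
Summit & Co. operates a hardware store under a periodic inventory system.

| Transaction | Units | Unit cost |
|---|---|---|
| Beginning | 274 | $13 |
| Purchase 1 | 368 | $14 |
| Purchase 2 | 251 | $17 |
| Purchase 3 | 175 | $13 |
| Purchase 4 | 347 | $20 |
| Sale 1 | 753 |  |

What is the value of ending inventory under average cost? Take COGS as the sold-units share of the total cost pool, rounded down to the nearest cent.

Ending inventory = $10,384.28

Sale 1, sell 753: 753/1415 × $22,196.00 → $11,811.72
Ending inventory (cost pool remaining) = $10,384.28
Check: goods available $22,196.00 = COGS $11,811.72 + ending $10,384.28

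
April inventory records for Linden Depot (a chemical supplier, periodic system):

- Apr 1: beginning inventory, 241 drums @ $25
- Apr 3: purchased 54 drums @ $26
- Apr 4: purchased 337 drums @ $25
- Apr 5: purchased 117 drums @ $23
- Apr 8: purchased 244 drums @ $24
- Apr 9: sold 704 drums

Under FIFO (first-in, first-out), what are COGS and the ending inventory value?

COGS = $17,510; ending inventory = $6,891

Apr 9, 704 sold [FIFO — oldest first]: 241 @ $25 + 54 @ $26 + 337 @ $25 + 72 @ $23 = $17,510
Ending inventory: 45 @ $23 + 244 @ $24 = $6,891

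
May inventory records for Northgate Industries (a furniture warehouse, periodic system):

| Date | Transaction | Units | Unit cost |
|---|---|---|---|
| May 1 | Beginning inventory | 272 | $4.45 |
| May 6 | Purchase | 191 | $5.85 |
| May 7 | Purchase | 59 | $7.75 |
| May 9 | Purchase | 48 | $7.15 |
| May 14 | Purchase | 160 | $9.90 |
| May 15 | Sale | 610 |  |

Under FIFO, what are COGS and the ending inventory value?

COGS = $3,524.20; ending inventory = $1,188.00

May 15, 610 sold [FIFO — oldest first]: 272 @ $4.45 + 191 @ $5.85 + 59 @ $7.75 + 48 @ $7.15 + 40 @ $9.90 = $3,524.20
Ending inventory: 120 @ $9.90 = $1,188.00
Check: goods available $4,712.20 = COGS $3,524.20 + ending $1,188.00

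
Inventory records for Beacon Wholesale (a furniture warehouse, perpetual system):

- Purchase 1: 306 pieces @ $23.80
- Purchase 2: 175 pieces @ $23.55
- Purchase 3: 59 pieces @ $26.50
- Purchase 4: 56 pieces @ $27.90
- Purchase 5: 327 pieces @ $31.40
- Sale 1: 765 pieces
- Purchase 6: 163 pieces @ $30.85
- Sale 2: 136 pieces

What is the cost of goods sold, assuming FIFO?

Sale 1 (765) [FIFO — oldest first]: 306 @ $23.80 + 175 @ $23.55 + 59 @ $26.50 + 56 @ $27.90 + 169 @ $31.40 = $19,836.55
Sale 2 (136) [FIFO — oldest first]: 136 @ $31.40 = $4,270.40
Total COGS = $19,836.55 + $4,270.40 = $24,106.95
Ending inventory: 22 @ $31.40 + 163 @ $30.85 = $5,719.35

COGS = $24,106.95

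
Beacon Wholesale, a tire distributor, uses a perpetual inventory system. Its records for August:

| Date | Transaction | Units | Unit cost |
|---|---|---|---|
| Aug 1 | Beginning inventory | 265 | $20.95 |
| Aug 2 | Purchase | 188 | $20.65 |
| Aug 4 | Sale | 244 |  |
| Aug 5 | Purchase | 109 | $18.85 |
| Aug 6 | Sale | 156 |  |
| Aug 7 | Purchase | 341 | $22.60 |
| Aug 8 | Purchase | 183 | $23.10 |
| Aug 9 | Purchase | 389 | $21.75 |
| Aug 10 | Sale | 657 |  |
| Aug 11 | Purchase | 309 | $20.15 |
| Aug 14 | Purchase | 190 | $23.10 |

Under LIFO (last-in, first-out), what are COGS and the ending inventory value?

Aug 4, 244 sold [LIFO — newest first]: 188 @ $20.65 + 56 @ $20.95 = $5,055.40
Aug 6, 156 sold [LIFO — newest first]: 109 @ $18.85 + 47 @ $20.95 = $3,039.30
Aug 10, 657 sold [LIFO — newest first]: 389 @ $21.75 + 183 @ $23.10 + 85 @ $22.60 = $14,609.05
Total COGS = $5,055.40 + $3,039.30 + $14,609.05 = $22,703.75
Ending inventory: 162 @ $20.95 + 256 @ $22.60 + 309 @ $20.15 + 190 @ $23.10 = $19,794.85

COGS = $22,703.75; ending inventory = $19,794.85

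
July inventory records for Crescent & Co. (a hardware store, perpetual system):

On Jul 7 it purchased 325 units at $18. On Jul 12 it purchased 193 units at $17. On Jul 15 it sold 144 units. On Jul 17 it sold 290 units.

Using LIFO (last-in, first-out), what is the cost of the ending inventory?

Ending inventory = $1,512

Jul 15, 144 sold [LIFO — newest first]: 144 @ $17 = $2,448
Jul 17, 290 sold [LIFO — newest first]: 49 @ $17 + 241 @ $18 = $5,171
Total COGS = $2,448 + $5,171 = $7,619
Ending inventory: 84 @ $18 = $1,512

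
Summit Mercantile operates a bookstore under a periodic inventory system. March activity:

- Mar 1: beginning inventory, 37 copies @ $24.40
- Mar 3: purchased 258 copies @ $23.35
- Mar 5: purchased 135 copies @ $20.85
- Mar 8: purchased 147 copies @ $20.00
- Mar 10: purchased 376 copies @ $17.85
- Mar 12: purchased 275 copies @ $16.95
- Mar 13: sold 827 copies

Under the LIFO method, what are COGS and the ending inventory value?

Mar 13, 827 sold [LIFO — newest first]: 275 @ $16.95 + 376 @ $17.85 + 147 @ $20.00 + 29 @ $20.85 = $14,917.50
Ending inventory: 37 @ $24.40 + 258 @ $23.35 + 106 @ $20.85 = $9,137.20

COGS = $14,917.50; ending inventory = $9,137.20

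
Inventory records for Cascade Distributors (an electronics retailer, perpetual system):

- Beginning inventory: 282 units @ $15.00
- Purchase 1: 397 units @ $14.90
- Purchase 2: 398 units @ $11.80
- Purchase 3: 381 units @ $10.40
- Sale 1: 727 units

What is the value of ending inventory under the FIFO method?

Ending inventory = $8,092.40

Sale 1 (727) [FIFO — oldest first]: 282 @ $15.00 + 397 @ $14.90 + 48 @ $11.80 = $10,711.70
Ending inventory: 350 @ $11.80 + 381 @ $10.40 = $8,092.40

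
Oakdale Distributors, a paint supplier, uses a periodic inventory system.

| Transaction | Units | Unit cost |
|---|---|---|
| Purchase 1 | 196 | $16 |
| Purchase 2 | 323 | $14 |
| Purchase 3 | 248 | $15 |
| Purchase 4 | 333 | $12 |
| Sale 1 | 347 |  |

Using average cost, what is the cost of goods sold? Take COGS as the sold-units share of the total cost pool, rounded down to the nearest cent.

COGS = $4,849.79

Sale 1, sell 347: 347/1100 × $15,374.00 → $4,849.79
Ending inventory (cost pool remaining) = $10,524.21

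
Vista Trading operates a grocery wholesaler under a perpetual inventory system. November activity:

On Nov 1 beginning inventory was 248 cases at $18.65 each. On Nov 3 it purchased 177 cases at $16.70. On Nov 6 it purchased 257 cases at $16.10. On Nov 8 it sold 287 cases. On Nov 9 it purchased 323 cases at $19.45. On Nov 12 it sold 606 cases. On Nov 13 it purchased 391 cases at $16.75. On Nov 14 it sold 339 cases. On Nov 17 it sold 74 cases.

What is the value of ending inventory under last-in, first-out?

Nov 8, 287 sold [LIFO — newest first]: 257 @ $16.10 + 30 @ $16.70 = $4,638.70
Nov 12, 606 sold [LIFO — newest first]: 323 @ $19.45 + 147 @ $16.70 + 136 @ $18.65 = $11,273.65
Nov 14, 339 sold [LIFO — newest first]: 339 @ $16.75 = $5,678.25
Nov 17, 74 sold [LIFO — newest first]: 52 @ $16.75 + 22 @ $18.65 = $1,281.30
Total COGS = $4,638.70 + $11,273.65 + $5,678.25 + $1,281.30 = $22,871.90
Ending inventory: 90 @ $18.65 = $1,678.50

Ending inventory = $1,678.50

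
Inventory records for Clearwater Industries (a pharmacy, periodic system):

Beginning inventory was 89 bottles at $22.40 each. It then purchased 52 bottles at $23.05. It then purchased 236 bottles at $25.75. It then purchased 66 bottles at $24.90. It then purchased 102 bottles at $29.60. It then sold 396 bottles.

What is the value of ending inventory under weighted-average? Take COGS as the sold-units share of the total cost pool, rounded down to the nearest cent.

Ending inventory = $3,808.88

Sale 1, sell 396: 396/545 × $13,931.80 → $10,122.92
Ending inventory (cost pool remaining) = $3,808.88
Check: goods available $13,931.80 = COGS $10,122.92 + ending $3,808.88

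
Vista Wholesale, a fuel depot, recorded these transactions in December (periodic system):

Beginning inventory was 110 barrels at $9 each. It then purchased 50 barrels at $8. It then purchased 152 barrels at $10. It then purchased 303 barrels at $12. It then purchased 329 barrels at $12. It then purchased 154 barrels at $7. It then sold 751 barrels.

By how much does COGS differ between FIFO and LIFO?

$64

FIFO COGS: 110 @ $9 + 50 @ $8 + 152 @ $10 + 303 @ $12 + 136 @ $12 = $8,178
LIFO COGS: 154 @ $7 + 329 @ $12 + 268 @ $12 = $8,242
Difference = |$8,178 − $8,242| = $64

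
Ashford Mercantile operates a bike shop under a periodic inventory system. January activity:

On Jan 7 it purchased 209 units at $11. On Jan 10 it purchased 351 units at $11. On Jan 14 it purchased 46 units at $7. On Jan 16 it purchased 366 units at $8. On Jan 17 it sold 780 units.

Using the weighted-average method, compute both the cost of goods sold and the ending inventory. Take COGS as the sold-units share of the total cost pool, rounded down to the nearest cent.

Jan 17, sell 780: 780/972 × $9,410.00 → $7,551.23
Ending inventory (cost pool remaining) = $1,858.77

COGS = $7,551.23; ending inventory = $1,858.77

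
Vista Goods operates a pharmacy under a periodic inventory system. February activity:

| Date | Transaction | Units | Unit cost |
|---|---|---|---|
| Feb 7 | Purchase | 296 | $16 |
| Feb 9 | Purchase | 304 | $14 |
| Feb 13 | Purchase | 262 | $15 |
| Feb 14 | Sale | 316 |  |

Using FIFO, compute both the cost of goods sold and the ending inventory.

Feb 14, 316 sold [FIFO — oldest first]: 296 @ $16 + 20 @ $14 = $5,016
Ending inventory: 284 @ $14 + 262 @ $15 = $7,906

COGS = $5,016; ending inventory = $7,906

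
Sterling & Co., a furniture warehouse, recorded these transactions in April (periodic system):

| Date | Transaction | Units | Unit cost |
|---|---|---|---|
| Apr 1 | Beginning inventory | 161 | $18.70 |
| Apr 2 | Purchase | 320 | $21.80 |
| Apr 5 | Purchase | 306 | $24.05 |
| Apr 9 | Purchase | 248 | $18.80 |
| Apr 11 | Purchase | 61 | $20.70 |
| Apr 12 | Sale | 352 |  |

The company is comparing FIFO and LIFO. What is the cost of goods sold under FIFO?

COGS = $7,174.50

FIFO COGS: 161 @ $18.70 + 191 @ $21.80 = $7,174.50
LIFO COGS: 61 @ $20.70 + 248 @ $18.80 + 43 @ $24.05 = $6,959.25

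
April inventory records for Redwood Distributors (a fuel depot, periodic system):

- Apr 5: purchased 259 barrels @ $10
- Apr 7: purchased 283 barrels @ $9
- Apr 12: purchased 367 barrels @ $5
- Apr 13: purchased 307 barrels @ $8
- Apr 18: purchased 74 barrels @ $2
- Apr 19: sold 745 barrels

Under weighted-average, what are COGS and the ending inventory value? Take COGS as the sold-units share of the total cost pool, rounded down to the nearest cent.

Apr 19, sell 745: 745/1290 × $9,576.00 → $5,530.32
Ending inventory (cost pool remaining) = $4,045.68
Check: goods available $9,576.00 = COGS $5,530.32 + ending $4,045.68

COGS = $5,530.32; ending inventory = $4,045.68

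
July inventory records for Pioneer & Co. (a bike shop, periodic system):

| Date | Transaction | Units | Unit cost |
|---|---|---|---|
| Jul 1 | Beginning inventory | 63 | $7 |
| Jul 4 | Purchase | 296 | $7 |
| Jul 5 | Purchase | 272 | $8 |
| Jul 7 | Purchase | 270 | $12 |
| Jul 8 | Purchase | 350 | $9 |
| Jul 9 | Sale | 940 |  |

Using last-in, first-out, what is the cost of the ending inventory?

Ending inventory = $2,177

Jul 9, 940 sold [LIFO — newest first]: 350 @ $9 + 270 @ $12 + 272 @ $8 + 48 @ $7 = $8,902
Ending inventory: 63 @ $7 + 248 @ $7 = $2,177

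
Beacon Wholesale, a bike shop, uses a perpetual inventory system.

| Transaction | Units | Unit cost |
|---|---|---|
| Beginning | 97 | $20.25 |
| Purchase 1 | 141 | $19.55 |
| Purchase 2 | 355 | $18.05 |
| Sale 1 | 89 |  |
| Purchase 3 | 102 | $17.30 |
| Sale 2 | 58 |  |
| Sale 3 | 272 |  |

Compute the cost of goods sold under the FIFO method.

COGS = $7,987.85

Sale 1 (89) [FIFO — oldest first]: 89 @ $20.25 = $1,802.25
Sale 2 (58) [FIFO — oldest first]: 8 @ $20.25 + 50 @ $19.55 = $1,139.50
Sale 3 (272) [FIFO — oldest first]: 91 @ $19.55 + 181 @ $18.05 = $5,046.10
Total COGS = $1,802.25 + $1,139.50 + $5,046.10 = $7,987.85
Ending inventory: 174 @ $18.05 + 102 @ $17.30 = $4,905.30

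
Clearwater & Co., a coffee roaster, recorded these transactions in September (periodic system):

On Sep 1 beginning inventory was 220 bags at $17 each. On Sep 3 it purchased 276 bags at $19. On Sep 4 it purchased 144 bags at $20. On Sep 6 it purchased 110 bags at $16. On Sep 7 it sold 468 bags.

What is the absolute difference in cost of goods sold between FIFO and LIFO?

FIFO COGS: 220 @ $17 + 248 @ $19 = $8,452
LIFO COGS: 110 @ $16 + 144 @ $20 + 214 @ $19 = $8,706
Difference = |$8,452 − $8,706| = $254

$254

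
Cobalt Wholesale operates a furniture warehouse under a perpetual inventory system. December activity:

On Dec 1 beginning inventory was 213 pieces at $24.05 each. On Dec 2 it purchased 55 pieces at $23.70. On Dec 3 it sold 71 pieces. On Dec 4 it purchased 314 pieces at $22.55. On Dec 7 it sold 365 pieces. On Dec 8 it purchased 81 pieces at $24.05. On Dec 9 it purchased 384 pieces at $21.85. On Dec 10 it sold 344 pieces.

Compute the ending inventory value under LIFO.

Dec 3, 71 sold [LIFO — newest first]: 55 @ $23.70 + 16 @ $24.05 = $1,688.30
Dec 7, 365 sold [LIFO — newest first]: 314 @ $22.55 + 51 @ $24.05 = $8,307.25
Dec 10, 344 sold [LIFO — newest first]: 344 @ $21.85 = $7,516.40
Total COGS = $1,688.30 + $8,307.25 + $7,516.40 = $17,511.95
Ending inventory: 146 @ $24.05 + 81 @ $24.05 + 40 @ $21.85 = $6,333.35

Ending inventory = $6,333.35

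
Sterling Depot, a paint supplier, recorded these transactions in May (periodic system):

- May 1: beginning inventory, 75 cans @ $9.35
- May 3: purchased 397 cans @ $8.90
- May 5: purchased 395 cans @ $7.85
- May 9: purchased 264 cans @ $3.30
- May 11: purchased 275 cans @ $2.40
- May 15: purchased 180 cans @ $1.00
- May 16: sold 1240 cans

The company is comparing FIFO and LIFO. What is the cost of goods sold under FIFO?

FIFO COGS: 75 @ $9.35 + 397 @ $8.90 + 395 @ $7.85 + 264 @ $3.30 + 109 @ $2.40 = $8,468.10
LIFO COGS: 180 @ $1.00 + 275 @ $2.40 + 264 @ $3.30 + 395 @ $7.85 + 126 @ $8.90 = $5,933.35

COGS = $8,468.10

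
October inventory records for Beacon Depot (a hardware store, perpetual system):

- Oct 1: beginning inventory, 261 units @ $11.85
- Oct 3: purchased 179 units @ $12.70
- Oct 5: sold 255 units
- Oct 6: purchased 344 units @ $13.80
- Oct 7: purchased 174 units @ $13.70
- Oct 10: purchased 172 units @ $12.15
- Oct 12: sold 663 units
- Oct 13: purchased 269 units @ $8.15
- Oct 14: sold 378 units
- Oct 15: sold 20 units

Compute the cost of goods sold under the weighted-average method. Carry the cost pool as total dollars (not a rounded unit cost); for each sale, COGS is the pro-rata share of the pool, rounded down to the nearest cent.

COGS = $15,921.15

After Oct 1: 261 on hand, pool $3,092.85 (≈ $11.8500 each)
After Oct 3: 440 on hand, pool $5,366.15 (≈ $12.1958 each)
Oct 5, sell 255: 255/440 × $5,366.15 → $3,109.92
After Oct 6: 529 on hand, pool $7,003.43 (≈ $13.2390 each)
After Oct 7: 703 on hand, pool $9,387.23 (≈ $13.3531 each)
After Oct 10: 875 on hand, pool $11,477.03 (≈ $13.1166 each)
Oct 12, sell 663: 663/875 × $11,477.03 → $8,696.30
After Oct 13: 481 on hand, pool $4,973.08 (≈ $10.3390 each)
Oct 14, sell 378: 378/481 × $4,973.08 → $3,908.15
Oct 15, sell 20: 20/103 × $1,064.93 → $206.78
Total COGS = $3,109.92 + $8,696.30 + $3,908.15 + $206.78 = $15,921.15
Ending inventory (cost pool remaining) = $858.15
Check: goods available $16,779.30 = COGS $15,921.15 + ending $858.15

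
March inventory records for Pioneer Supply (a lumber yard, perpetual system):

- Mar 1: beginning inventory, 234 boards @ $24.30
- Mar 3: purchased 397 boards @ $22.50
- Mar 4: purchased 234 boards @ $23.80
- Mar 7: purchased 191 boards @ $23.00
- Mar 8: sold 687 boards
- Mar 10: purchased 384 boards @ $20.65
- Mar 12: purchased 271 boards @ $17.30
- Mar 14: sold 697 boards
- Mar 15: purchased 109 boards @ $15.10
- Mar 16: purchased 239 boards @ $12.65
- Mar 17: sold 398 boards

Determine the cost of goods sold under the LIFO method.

Mar 8, 687 sold [LIFO — newest first]: 191 @ $23.00 + 234 @ $23.80 + 262 @ $22.50 = $15,857.20
Mar 14, 697 sold [LIFO — newest first]: 271 @ $17.30 + 384 @ $20.65 + 42 @ $22.50 = $13,562.90
Mar 17, 398 sold [LIFO — newest first]: 239 @ $12.65 + 109 @ $15.10 + 50 @ $22.50 = $5,794.25
Total COGS = $15,857.20 + $13,562.90 + $5,794.25 = $35,214.35
Ending inventory: 234 @ $24.30 + 43 @ $22.50 = $6,653.70

COGS = $35,214.35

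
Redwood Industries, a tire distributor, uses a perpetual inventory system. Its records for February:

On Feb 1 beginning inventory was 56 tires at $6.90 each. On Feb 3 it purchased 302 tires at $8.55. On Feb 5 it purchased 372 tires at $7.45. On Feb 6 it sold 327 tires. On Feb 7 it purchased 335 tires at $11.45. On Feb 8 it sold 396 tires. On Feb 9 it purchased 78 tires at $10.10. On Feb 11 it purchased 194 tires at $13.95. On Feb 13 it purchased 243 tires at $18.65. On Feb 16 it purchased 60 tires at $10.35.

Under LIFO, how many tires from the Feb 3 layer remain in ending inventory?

Feb 6, 327 sold [LIFO — newest first]: 327 @ $7.45 = $2,436.15
Feb 8, 396 sold [LIFO — newest first]: 335 @ $11.45 + 45 @ $7.45 + 16 @ $8.55 = $4,307.80
Total COGS = $2,436.15 + $4,307.80 = $6,743.95
Ending inventory: 56 @ $6.90 + 286 @ $8.55 + 78 @ $10.10 + 194 @ $13.95 + 243 @ $18.65 + 60 @ $10.35 = $11,478.75

286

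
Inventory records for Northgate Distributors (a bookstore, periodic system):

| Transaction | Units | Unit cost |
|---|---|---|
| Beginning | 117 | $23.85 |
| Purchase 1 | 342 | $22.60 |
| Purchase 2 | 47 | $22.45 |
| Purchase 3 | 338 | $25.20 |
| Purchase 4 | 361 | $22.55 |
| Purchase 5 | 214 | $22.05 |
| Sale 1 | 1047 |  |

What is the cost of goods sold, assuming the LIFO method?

COGS = $24,398.20

Sale 1 (1047) [LIFO — newest first]: 214 @ $22.05 + 361 @ $22.55 + 338 @ $25.20 + 47 @ $22.45 + 87 @ $22.60 = $24,398.20
Ending inventory: 117 @ $23.85 + 255 @ $22.60 = $8,553.45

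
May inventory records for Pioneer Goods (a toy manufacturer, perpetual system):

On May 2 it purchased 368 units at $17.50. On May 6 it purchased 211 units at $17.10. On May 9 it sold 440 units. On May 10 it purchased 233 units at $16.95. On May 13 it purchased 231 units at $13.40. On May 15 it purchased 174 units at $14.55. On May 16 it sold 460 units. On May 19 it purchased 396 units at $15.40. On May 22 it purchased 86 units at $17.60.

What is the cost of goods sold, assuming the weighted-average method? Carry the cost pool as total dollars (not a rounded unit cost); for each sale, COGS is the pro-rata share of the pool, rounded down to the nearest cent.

COGS = $14,733.41

After May 2: 368 on hand, pool $6,440.00 (≈ $17.5000 each)
After May 6: 579 on hand, pool $10,048.10 (≈ $17.3542 each)
May 9, sell 440: 440/579 × $10,048.10 → $7,635.86
After May 10: 372 on hand, pool $6,361.59 (≈ $17.1010 each)
After May 13: 603 on hand, pool $9,456.99 (≈ $15.6832 each)
After May 15: 777 on hand, pool $11,988.69 (≈ $15.4295 each)
May 16, sell 460: 460/777 × $11,988.69 → $7,097.55
After May 19: 713 on hand, pool $10,989.54 (≈ $15.4131 each)
After May 22: 799 on hand, pool $12,503.14 (≈ $15.6485 each)
Total COGS = $7,635.86 + $7,097.55 = $14,733.41
Ending inventory (cost pool remaining) = $12,503.14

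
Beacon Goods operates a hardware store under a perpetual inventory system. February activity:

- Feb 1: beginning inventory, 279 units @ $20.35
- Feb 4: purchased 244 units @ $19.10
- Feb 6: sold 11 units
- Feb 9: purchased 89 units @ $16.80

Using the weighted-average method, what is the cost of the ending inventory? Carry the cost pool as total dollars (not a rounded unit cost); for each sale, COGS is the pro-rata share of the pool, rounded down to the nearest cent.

After Feb 1: 279 on hand, pool $5,677.65 (≈ $20.3500 each)
After Feb 4: 523 on hand, pool $10,338.05 (≈ $19.7668 each)
Feb 6, sell 11: 11/523 × $10,338.05 → $217.43
After Feb 9: 601 on hand, pool $11,615.82 (≈ $19.3275 each)
Ending inventory (cost pool remaining) = $11,615.82

Ending inventory = $11,615.82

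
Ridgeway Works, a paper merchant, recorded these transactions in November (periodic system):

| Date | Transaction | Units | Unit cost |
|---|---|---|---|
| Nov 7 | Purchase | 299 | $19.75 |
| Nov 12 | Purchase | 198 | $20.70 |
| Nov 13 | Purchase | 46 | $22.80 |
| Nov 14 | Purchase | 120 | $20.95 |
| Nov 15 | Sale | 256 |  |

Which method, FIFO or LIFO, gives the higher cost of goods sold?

FIFO COGS: 256 @ $19.75 = $5,056.00
LIFO COGS: 120 @ $20.95 + 46 @ $22.80 + 90 @ $20.70 = $5,425.80

LIFO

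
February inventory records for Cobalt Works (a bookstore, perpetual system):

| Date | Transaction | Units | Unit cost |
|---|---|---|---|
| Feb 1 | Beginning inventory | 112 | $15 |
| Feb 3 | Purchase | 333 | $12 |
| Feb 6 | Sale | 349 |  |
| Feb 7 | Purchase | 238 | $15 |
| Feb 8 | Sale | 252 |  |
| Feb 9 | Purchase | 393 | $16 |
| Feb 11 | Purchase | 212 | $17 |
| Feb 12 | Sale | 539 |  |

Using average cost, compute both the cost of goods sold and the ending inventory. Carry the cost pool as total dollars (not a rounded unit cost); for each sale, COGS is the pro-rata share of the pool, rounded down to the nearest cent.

COGS = $16,753.39; ending inventory = $2,384.61

After Feb 1: 112 on hand, pool $1,680.00 (≈ $15.0000 each)
After Feb 3: 445 on hand, pool $5,676.00 (≈ $12.7551 each)
Feb 6, sell 349: 349/445 × $5,676.00 → $4,451.51
After Feb 7: 334 on hand, pool $4,794.49 (≈ $14.3548 each)
Feb 8, sell 252: 252/334 × $4,794.49 → $3,617.39
After Feb 9: 475 on hand, pool $7,465.10 (≈ $15.7160 each)
After Feb 11: 687 on hand, pool $11,069.10 (≈ $16.1122 each)
Feb 12, sell 539: 539/687 × $11,069.10 → $8,684.49
Total COGS = $4,451.51 + $3,617.39 + $8,684.49 = $16,753.39
Ending inventory (cost pool remaining) = $2,384.61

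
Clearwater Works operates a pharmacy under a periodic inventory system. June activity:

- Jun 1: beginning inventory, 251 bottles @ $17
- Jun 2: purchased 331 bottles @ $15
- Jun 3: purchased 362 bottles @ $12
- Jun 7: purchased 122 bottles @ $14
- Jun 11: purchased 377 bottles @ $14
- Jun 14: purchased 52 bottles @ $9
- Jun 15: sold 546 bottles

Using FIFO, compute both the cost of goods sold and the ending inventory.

Jun 15, 546 sold [FIFO — oldest first]: 251 @ $17 + 295 @ $15 = $8,692
Ending inventory: 36 @ $15 + 362 @ $12 + 122 @ $14 + 377 @ $14 + 52 @ $9 = $12,338
Check: goods available $21,030 = COGS $8,692 + ending $12,338

COGS = $8,692; ending inventory = $12,338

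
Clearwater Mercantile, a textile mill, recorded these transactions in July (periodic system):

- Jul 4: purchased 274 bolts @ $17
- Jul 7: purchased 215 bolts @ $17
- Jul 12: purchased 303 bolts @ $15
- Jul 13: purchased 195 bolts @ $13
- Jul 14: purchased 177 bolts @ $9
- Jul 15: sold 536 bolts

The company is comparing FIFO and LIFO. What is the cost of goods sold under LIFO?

FIFO COGS: 274 @ $17 + 215 @ $17 + 47 @ $15 = $9,018
LIFO COGS: 177 @ $9 + 195 @ $13 + 164 @ $15 = $6,588

COGS = $6,588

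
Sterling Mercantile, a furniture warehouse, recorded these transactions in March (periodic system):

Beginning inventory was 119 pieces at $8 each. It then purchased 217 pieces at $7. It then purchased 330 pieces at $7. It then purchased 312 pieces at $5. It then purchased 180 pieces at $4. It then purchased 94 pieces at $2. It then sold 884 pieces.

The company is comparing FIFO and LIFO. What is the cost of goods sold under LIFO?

COGS = $4,554

FIFO COGS: 119 @ $8 + 217 @ $7 + 330 @ $7 + 218 @ $5 = $5,871
LIFO COGS: 94 @ $2 + 180 @ $4 + 312 @ $5 + 298 @ $7 = $4,554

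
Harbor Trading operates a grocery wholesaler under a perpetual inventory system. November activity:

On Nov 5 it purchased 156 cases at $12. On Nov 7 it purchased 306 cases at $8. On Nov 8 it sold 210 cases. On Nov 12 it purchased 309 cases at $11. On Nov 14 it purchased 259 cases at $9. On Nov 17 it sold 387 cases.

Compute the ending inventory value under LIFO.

Ending inventory = $4,631

Nov 8, 210 sold [LIFO — newest first]: 210 @ $8 = $1,680
Nov 17, 387 sold [LIFO — newest first]: 259 @ $9 + 128 @ $11 = $3,739
Total COGS = $1,680 + $3,739 = $5,419
Ending inventory: 156 @ $12 + 96 @ $8 + 181 @ $11 = $4,631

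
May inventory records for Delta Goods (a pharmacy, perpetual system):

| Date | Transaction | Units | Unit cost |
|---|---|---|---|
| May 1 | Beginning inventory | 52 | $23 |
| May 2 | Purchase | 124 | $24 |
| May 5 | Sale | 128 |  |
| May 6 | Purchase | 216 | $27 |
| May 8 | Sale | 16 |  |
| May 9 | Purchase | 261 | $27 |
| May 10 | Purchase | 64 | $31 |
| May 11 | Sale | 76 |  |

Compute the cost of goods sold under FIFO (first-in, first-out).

May 5, 128 sold [FIFO — oldest first]: 52 @ $23 + 76 @ $24 = $3,020
May 8, 16 sold [FIFO — oldest first]: 16 @ $24 = $384
May 11, 76 sold [FIFO — oldest first]: 32 @ $24 + 44 @ $27 = $1,956
Total COGS = $3,020 + $384 + $1,956 = $5,360
Ending inventory: 172 @ $27 + 261 @ $27 + 64 @ $31 = $13,675

COGS = $5,360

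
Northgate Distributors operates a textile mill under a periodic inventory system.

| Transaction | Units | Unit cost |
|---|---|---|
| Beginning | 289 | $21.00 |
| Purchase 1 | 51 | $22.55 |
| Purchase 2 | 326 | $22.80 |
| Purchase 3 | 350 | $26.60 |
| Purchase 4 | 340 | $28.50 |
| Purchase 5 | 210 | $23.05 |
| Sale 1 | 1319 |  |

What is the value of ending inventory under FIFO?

Ending inventory = $5,895.00

Sale 1 (1319) [FIFO — oldest first]: 289 @ $21.00 + 51 @ $22.55 + 326 @ $22.80 + 350 @ $26.60 + 303 @ $28.50 = $32,597.35
Ending inventory: 37 @ $28.50 + 210 @ $23.05 = $5,895.00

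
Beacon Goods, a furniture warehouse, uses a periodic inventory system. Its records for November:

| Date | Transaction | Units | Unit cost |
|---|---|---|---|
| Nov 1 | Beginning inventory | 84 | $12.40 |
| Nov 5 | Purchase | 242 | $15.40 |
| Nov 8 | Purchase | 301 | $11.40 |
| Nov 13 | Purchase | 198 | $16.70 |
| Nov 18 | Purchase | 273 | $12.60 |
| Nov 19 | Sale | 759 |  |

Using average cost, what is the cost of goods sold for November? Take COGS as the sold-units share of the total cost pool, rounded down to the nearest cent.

COGS = $10,331.66

Nov 19, sell 759: 759/1098 × $14,946.20 → $10,331.66
Ending inventory (cost pool remaining) = $4,614.54
Check: goods available $14,946.20 = COGS $10,331.66 + ending $4,614.54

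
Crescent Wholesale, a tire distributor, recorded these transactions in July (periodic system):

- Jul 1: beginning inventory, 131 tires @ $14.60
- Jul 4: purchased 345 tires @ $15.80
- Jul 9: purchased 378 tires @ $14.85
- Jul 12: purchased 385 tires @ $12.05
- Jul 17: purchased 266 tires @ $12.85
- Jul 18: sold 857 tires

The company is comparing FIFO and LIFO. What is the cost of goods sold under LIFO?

COGS = $11,116.45

FIFO COGS: 131 @ $14.60 + 345 @ $15.80 + 378 @ $14.85 + 3 @ $12.05 = $13,013.05
LIFO COGS: 266 @ $12.85 + 385 @ $12.05 + 206 @ $14.85 = $11,116.45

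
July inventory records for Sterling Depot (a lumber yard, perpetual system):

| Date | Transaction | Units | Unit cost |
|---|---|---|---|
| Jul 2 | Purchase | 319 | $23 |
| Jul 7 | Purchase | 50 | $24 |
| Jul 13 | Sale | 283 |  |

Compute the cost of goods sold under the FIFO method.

Jul 13, 283 sold [FIFO — oldest first]: 283 @ $23 = $6,509
Ending inventory: 36 @ $23 + 50 @ $24 = $2,028
Check: goods available $8,537 = COGS $6,509 + ending $2,028

COGS = $6,509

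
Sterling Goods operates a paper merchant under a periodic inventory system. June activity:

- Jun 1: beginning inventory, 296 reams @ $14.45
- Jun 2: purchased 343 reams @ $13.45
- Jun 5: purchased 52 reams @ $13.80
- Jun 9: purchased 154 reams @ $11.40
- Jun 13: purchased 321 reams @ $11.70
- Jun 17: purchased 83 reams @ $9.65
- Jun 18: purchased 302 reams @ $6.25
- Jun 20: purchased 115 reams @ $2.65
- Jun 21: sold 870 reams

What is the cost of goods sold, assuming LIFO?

COGS = $7,307.50

Jun 21, 870 sold [LIFO — newest first]: 115 @ $2.65 + 302 @ $6.25 + 83 @ $9.65 + 321 @ $11.70 + 49 @ $11.40 = $7,307.50
Ending inventory: 296 @ $14.45 + 343 @ $13.45 + 52 @ $13.80 + 105 @ $11.40 = $10,805.15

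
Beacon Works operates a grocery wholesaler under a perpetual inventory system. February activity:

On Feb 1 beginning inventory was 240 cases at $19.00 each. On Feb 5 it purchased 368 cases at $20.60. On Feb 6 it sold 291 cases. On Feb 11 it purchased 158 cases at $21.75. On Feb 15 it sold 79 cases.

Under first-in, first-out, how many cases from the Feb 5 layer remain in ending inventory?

238

Feb 6, 291 sold [FIFO — oldest first]: 240 @ $19.00 + 51 @ $20.60 = $5,610.60
Feb 15, 79 sold [FIFO — oldest first]: 79 @ $20.60 = $1,627.40
Total COGS = $5,610.60 + $1,627.40 = $7,238.00
Ending inventory: 238 @ $20.60 + 158 @ $21.75 = $8,339.30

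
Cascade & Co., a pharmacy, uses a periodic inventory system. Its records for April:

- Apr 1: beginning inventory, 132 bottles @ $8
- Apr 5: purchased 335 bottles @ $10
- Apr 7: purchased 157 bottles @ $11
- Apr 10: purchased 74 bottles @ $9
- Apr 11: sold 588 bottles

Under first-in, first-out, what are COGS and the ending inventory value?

COGS = $5,737; ending inventory = $1,062

Apr 11, 588 sold [FIFO — oldest first]: 132 @ $8 + 335 @ $10 + 121 @ $11 = $5,737
Ending inventory: 36 @ $11 + 74 @ $9 = $1,062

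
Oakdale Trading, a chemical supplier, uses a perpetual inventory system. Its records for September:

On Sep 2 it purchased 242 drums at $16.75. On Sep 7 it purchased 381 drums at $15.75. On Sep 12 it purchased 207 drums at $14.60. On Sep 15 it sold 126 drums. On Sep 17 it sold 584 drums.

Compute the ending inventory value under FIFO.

Ending inventory = $1,752.00

Sep 15, 126 sold [FIFO — oldest first]: 126 @ $16.75 = $2,110.50
Sep 17, 584 sold [FIFO — oldest first]: 116 @ $16.75 + 381 @ $15.75 + 87 @ $14.60 = $9,213.95
Total COGS = $2,110.50 + $9,213.95 = $11,324.45
Ending inventory: 120 @ $14.60 = $1,752.00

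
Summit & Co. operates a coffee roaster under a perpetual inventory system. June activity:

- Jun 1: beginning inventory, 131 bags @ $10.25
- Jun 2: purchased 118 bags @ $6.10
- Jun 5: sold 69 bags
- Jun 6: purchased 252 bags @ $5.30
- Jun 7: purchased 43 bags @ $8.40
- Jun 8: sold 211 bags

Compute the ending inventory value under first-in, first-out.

Ending inventory = $1,532.50

Jun 5, 69 sold [FIFO — oldest first]: 69 @ $10.25 = $707.25
Jun 8, 211 sold [FIFO — oldest first]: 62 @ $10.25 + 118 @ $6.10 + 31 @ $5.30 = $1,519.60
Total COGS = $707.25 + $1,519.60 = $2,226.85
Ending inventory: 221 @ $5.30 + 43 @ $8.40 = $1,532.50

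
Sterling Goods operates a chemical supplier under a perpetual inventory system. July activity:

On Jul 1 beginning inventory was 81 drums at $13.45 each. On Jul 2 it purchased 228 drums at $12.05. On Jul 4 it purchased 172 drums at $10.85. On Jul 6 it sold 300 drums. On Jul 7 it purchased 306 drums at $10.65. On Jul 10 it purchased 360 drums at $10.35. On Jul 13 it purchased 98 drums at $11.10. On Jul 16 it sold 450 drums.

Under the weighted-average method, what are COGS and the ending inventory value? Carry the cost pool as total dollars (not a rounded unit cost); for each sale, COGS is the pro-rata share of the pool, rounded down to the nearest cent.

After Jul 1: 81 on hand, pool $1,089.45 (≈ $13.4500 each)
After Jul 2: 309 on hand, pool $3,836.85 (≈ $12.4170 each)
After Jul 4: 481 on hand, pool $5,703.05 (≈ $11.8567 each)
Jul 6, sell 300: 300/481 × $5,703.05 → $3,556.99
After Jul 7: 487 on hand, pool $5,404.96 (≈ $11.0985 each)
After Jul 10: 847 on hand, pool $9,130.96 (≈ $10.7804 each)
After Jul 13: 945 on hand, pool $10,218.76 (≈ $10.8135 each)
Jul 16, sell 450: 450/945 × $10,218.76 → $4,866.07
Total COGS = $3,556.99 + $4,866.07 = $8,423.06
Ending inventory (cost pool remaining) = $5,352.69

COGS = $8,423.06; ending inventory = $5,352.69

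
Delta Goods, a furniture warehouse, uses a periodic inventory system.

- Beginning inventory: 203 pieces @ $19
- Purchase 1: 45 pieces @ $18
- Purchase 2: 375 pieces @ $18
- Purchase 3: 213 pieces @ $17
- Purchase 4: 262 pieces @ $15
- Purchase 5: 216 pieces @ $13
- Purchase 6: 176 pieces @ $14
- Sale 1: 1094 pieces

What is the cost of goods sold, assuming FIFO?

COGS = $18,908

Sale 1 (1094) [FIFO — oldest first]: 203 @ $19 + 45 @ $18 + 375 @ $18 + 213 @ $17 + 258 @ $15 = $18,908
Ending inventory: 4 @ $15 + 216 @ $13 + 176 @ $14 = $5,332
Check: goods available $24,240 = COGS $18,908 + ending $5,332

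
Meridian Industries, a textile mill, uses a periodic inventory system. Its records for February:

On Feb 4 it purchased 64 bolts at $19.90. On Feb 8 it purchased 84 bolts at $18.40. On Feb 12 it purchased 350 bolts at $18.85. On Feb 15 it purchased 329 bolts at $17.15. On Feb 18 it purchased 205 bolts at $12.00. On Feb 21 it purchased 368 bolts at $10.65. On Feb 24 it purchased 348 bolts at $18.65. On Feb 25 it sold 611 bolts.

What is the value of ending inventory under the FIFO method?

Ending inventory = $16,573.80

Feb 25, 611 sold [FIFO — oldest first]: 64 @ $19.90 + 84 @ $18.40 + 350 @ $18.85 + 113 @ $17.15 = $11,354.65
Ending inventory: 216 @ $17.15 + 205 @ $12.00 + 368 @ $10.65 + 348 @ $18.65 = $16,573.80
Check: goods available $27,928.45 = COGS $11,354.65 + ending $16,573.80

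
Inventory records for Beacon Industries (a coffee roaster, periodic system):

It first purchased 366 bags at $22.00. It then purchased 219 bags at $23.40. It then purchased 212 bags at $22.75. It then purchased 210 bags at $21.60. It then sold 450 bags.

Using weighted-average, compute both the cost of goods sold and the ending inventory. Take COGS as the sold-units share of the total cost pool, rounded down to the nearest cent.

COGS = $10,070.52; ending inventory = $12,465.08

Sale 1, sell 450: 450/1007 × $22,535.60 → $10,070.52
Ending inventory (cost pool remaining) = $12,465.08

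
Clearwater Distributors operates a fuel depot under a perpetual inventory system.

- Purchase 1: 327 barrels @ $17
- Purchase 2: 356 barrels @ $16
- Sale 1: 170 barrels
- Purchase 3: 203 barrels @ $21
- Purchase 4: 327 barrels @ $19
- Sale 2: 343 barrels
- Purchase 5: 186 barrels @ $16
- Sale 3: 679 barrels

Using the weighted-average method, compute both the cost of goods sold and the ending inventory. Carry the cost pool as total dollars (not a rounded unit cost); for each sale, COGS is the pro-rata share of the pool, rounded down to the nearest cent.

After Purchase 1: 327 on hand, pool $5,559.00 (≈ $17.0000 each)
After Purchase 2: 683 on hand, pool $11,255.00 (≈ $16.4788 each)
Sale 1, sell 170: 170/683 × $11,255.00 → $2,801.39
After Purchase 3: 716 on hand, pool $12,716.61 (≈ $17.7606 each)
After Purchase 4: 1043 on hand, pool $18,929.61 (≈ $18.1492 each)
Sale 2, sell 343: 343/1043 × $18,929.61 → $6,225.17
After Purchase 5: 886 on hand, pool $15,680.44 (≈ $17.6980 each)
Sale 3, sell 679: 679/886 × $15,680.44 → $12,016.95
Total COGS = $2,801.39 + $6,225.17 + $12,016.95 = $21,043.51
Ending inventory (cost pool remaining) = $3,663.49

COGS = $21,043.51; ending inventory = $3,663.49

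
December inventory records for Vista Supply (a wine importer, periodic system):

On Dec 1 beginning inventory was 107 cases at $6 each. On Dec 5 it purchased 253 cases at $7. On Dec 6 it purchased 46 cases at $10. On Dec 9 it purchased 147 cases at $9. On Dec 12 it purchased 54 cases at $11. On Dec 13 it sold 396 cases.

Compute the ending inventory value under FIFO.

Dec 13, 396 sold [FIFO — oldest first]: 107 @ $6 + 253 @ $7 + 36 @ $10 = $2,773
Ending inventory: 10 @ $10 + 147 @ $9 + 54 @ $11 = $2,017

Ending inventory = $2,017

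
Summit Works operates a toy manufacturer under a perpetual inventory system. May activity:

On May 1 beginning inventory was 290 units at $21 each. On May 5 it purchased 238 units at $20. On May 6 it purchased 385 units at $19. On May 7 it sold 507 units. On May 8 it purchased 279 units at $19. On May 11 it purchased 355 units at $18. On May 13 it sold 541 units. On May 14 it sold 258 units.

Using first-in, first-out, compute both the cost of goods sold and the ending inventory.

May 7, 507 sold [FIFO — oldest first]: 290 @ $21 + 217 @ $20 = $10,430
May 13, 541 sold [FIFO — oldest first]: 21 @ $20 + 385 @ $19 + 135 @ $19 = $10,300
May 14, 258 sold [FIFO — oldest first]: 144 @ $19 + 114 @ $18 = $4,788
Total COGS = $10,430 + $10,300 + $4,788 = $25,518
Ending inventory: 241 @ $18 = $4,338

COGS = $25,518; ending inventory = $4,338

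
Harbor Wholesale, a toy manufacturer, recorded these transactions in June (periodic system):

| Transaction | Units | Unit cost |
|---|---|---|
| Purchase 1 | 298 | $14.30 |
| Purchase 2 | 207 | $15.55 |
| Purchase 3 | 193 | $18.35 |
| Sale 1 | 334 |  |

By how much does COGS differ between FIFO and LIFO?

FIFO COGS: 298 @ $14.30 + 36 @ $15.55 = $4,821.20
LIFO COGS: 193 @ $18.35 + 141 @ $15.55 = $5,734.10
Difference = |$4,821.20 − $5,734.10| = $912.90

$912.90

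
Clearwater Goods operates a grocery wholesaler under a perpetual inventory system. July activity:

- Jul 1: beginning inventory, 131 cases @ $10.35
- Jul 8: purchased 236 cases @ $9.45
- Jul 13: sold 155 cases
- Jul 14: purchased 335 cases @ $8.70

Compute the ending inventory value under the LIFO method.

Ending inventory = $5,035.80

Jul 13, 155 sold [LIFO — newest first]: 155 @ $9.45 = $1,464.75
Ending inventory: 131 @ $10.35 + 81 @ $9.45 + 335 @ $8.70 = $5,035.80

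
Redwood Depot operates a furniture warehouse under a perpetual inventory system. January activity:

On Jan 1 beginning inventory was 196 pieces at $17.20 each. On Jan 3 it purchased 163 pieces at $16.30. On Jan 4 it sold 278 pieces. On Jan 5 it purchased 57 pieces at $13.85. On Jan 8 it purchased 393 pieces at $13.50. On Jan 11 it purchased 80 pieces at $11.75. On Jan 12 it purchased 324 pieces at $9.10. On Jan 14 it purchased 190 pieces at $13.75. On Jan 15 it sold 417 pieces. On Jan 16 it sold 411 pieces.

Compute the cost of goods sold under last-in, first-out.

COGS = $14,294.80

Jan 4, 278 sold [LIFO — newest first]: 163 @ $16.30 + 115 @ $17.20 = $4,634.90
Jan 15, 417 sold [LIFO — newest first]: 190 @ $13.75 + 227 @ $9.10 = $4,678.20
Jan 16, 411 sold [LIFO — newest first]: 97 @ $9.10 + 80 @ $11.75 + 234 @ $13.50 = $4,981.70
Total COGS = $4,634.90 + $4,678.20 + $4,981.70 = $14,294.80
Ending inventory: 81 @ $17.20 + 57 @ $13.85 + 159 @ $13.50 = $4,329.15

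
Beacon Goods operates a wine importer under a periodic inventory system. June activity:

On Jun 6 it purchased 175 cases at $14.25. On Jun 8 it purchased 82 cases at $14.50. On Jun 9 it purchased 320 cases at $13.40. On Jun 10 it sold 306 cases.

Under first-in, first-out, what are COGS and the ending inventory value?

Jun 10, 306 sold [FIFO — oldest first]: 175 @ $14.25 + 82 @ $14.50 + 49 @ $13.40 = $4,339.35
Ending inventory: 271 @ $13.40 = $3,631.40
Check: goods available $7,970.75 = COGS $4,339.35 + ending $3,631.40

COGS = $4,339.35; ending inventory = $3,631.40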